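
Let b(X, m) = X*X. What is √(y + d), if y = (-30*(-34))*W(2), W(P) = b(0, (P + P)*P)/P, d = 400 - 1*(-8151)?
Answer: √8551 ≈ 92.472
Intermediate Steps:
b(X, m) = X²
d = 8551 (d = 400 + 8151 = 8551)
W(P) = 0 (W(P) = 0²/P = 0/P = 0)
y = 0 (y = -30*(-34)*0 = 1020*0 = 0)
√(y + d) = √(0 + 8551) = √8551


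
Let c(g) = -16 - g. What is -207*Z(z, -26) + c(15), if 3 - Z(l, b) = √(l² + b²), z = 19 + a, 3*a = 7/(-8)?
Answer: -652 + 69*√590977/8 ≈ 5978.5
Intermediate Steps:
a = -7/24 (a = (7/(-8))/3 = (7*(-⅛))/3 = (⅓)*(-7/8) = -7/24 ≈ -0.29167)
z = 449/24 (z = 19 - 7/24 = 449/24 ≈ 18.708)
Z(l, b) = 3 - √(b² + l²) (Z(l, b) = 3 - √(l² + b²) = 3 - √(b² + l²))
-207*Z(z, -26) + c(15) = -207*(3 - √((-26)² + (449/24)²)) + (-16 - 1*15) = -207*(3 - √(676 + 201601/576)) + (-16 - 15) = -207*(3 - √(590977/576)) - 31 = -207*(3 - √590977/24) - 31 = (-621 + 69*√590977/8) - 31 = -652 + 69*√590977/8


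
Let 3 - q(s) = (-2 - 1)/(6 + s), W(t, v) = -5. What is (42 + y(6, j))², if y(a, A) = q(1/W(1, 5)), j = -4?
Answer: 1742400/841 ≈ 2071.8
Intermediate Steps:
q(s) = 3 + 3/(6 + s) (q(s) = 3 - (-2 - 1)/(6 + s) = 3 - (-3)/(6 + s) = 3 + 3/(6 + s))
y(a, A) = 102/29 (y(a, A) = 3*(7 + 1/(-5))/(6 + 1/(-5)) = 3*(7 - ⅕)/(6 - ⅕) = 3*(34/5)/(29/5) = 3*(5/29)*(34/5) = 102/29)
(42 + y(6, j))² = (42 + 102/29)² = (1320/29)² = 1742400/841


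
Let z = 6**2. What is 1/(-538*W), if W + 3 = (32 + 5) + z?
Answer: -1/37660 ≈ -2.6553e-5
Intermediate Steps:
z = 36
W = 70 (W = -3 + ((32 + 5) + 36) = -3 + (37 + 36) = -3 + 73 = 70)
1/(-538*W) = 1/(-538*70) = 1/(-37660) = -1/37660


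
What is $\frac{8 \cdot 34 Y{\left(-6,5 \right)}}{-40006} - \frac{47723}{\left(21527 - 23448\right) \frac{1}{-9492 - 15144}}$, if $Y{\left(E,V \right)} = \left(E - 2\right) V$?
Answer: $- \frac{23517593221244}{38425763} \approx -6.1203 \cdot 10^{5}$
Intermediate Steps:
$Y{\left(E,V \right)} = V \left(-2 + E\right)$ ($Y{\left(E,V \right)} = \left(-2 + E\right) V = V \left(-2 + E\right)$)
$\frac{8 \cdot 34 Y{\left(-6,5 \right)}}{-40006} - \frac{47723}{\left(21527 - 23448\right) \frac{1}{-9492 - 15144}} = \frac{8 \cdot 34 \cdot 5 \left(-2 - 6\right)}{-40006} - \frac{47723}{\left(21527 - 23448\right) \frac{1}{-9492 - 15144}} = 272 \cdot 5 \left(-8\right) \left(- \frac{1}{40006}\right) - \frac{47723}{\left(-1921\right) \frac{1}{-24636}} = 272 \left(-40\right) \left(- \frac{1}{40006}\right) - \frac{47723}{\left(-1921\right) \left(- \frac{1}{24636}\right)} = \left(-10880\right) \left(- \frac{1}{40006}\right) - \frac{47723}{\frac{1921}{24636}} = \frac{5440}{20003} - \frac{1175703828}{1921} = - \frac{23517593221244}{38425763}$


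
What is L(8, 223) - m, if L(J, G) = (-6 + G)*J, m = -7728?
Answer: 9464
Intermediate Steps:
L(J, G) = J*(-6 + G)
L(8, 223) - m = 8*(-6 + 223) - 1*(-7728) = 8*217 + 7728 = 1736 + 7728 = 9464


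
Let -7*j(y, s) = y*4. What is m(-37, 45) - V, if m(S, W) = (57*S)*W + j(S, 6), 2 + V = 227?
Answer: -665762/7 ≈ -95109.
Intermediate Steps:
V = 225 (V = -2 + 227 = 225)
j(y, s) = -4*y/7 (j(y, s) = -y*4/7 = -4*y/7)
m(S, W) = -4*S/7 + 57*S*W (m(S, W) = (57*S)*W - 4*S/7 = 57*S*W - 4*S/7 = -4*S/7 + 57*S*W)
m(-37, 45) - V = (⅐)*(-37)*(-4 + 399*45) - 1*225 = (⅐)*(-37)*(-4 + 17955) - 225 = (⅐)*(-37)*17951 - 225 = -664187/7 - 225 = -665762/7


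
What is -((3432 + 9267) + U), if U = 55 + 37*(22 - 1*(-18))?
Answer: -14234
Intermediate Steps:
U = 1535 (U = 55 + 37*(22 + 18) = 55 + 37*40 = 55 + 1480 = 1535)
-((3432 + 9267) + U) = -((3432 + 9267) + 1535) = -(12699 + 1535) = -1*14234 = -14234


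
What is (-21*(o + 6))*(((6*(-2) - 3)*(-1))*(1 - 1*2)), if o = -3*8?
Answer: -5670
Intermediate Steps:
o = -24
(-21*(o + 6))*(((6*(-2) - 3)*(-1))*(1 - 1*2)) = (-21*(-24 + 6))*(((6*(-2) - 3)*(-1))*(1 - 1*2)) = (-21*(-18))*(((-12 - 3)*(-1))*(1 - 2)) = 378*(-15*(-1)*(-1)) = 378*(15*(-1)) = 378*(-15) = -5670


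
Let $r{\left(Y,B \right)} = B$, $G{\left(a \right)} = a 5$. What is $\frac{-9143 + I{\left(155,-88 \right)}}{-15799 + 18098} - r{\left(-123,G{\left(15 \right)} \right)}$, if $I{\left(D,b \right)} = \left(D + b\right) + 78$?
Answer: $- \frac{16493}{209} \approx -78.914$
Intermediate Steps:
$G{\left(a \right)} = 5 a$
$I{\left(D,b \right)} = 78 + D + b$
$\frac{-9143 + I{\left(155,-88 \right)}}{-15799 + 18098} - r{\left(-123,G{\left(15 \right)} \right)} = \frac{-9143 + \left(78 + 155 - 88\right)}{-15799 + 18098} - 5 \cdot 15 = \frac{-9143 + 145}{2299} - 75 = \left(-8998\right) \frac{1}{2299} - 75 = - \frac{818}{209} - 75 = - \frac{16493}{209}$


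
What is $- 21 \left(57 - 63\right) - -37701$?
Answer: $37827$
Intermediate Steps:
$- 21 \left(57 - 63\right) - -37701 = - 21 \left(57 - 63\right) + 37701 = \left(-21\right) \left(-6\right) + 37701 = 126 + 37701 = 37827$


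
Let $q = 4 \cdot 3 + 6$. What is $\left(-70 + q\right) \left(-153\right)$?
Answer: $7956$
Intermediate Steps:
$q = 18$ ($q = 12 + 6 = 18$)
$\left(-70 + q\right) \left(-153\right) = \left(-70 + 18\right) \left(-153\right) = \left(-52\right) \left(-153\right) = 7956$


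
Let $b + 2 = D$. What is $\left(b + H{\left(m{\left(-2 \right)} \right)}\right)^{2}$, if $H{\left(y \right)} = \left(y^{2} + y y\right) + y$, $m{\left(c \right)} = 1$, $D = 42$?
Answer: $1849$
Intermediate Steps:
$H{\left(y \right)} = y + 2 y^{2}$ ($H{\left(y \right)} = \left(y^{2} + y^{2}\right) + y = 2 y^{2} + y = y + 2 y^{2}$)
$b = 40$ ($b = -2 + 42 = 40$)
$\left(b + H{\left(m{\left(-2 \right)} \right)}\right)^{2} = \left(40 + 1 \left(1 + 2 \cdot 1\right)\right)^{2} = \left(40 + 1 \left(1 + 2\right)\right)^{2} = \left(40 + 1 \cdot 3\right)^{2} = \left(40 + 3\right)^{2} = 43^{2} = 1849$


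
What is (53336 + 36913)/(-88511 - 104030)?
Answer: -90249/192541 ≈ -0.46873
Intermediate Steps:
(53336 + 36913)/(-88511 - 104030) = 90249/(-192541) = 90249*(-1/192541) = -90249/192541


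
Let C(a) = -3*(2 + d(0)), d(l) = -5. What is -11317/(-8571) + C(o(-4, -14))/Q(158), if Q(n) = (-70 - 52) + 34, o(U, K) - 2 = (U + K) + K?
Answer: 918757/754248 ≈ 1.2181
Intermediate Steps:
o(U, K) = 2 + U + 2*K (o(U, K) = 2 + ((U + K) + K) = 2 + ((K + U) + K) = 2 + (U + 2*K) = 2 + U + 2*K)
Q(n) = -88 (Q(n) = -122 + 34 = -88)
C(a) = 9 (C(a) = -3*(2 - 5) = -3*(-3) = 9)
-11317/(-8571) + C(o(-4, -14))/Q(158) = -11317/(-8571) + 9/(-88) = -11317*(-1/8571) + 9*(-1/88) = 11317/8571 - 9/88 = 918757/754248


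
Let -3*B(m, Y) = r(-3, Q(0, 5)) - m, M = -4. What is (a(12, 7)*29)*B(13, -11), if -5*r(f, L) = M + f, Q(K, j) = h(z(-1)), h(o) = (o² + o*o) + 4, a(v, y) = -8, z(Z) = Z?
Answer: -13456/15 ≈ -897.07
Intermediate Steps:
h(o) = 4 + 2*o² (h(o) = (o² + o²) + 4 = 2*o² + 4 = 4 + 2*o²)
Q(K, j) = 6 (Q(K, j) = 4 + 2*(-1)² = 4 + 2*1 = 4 + 2 = 6)
r(f, L) = ⅘ - f/5 (r(f, L) = -(-4 + f)/5 = ⅘ - f/5)
B(m, Y) = -7/15 + m/3 (B(m, Y) = -((⅘ - ⅕*(-3)) - m)/3 = -((⅘ + ⅗) - m)/3 = -(7/5 - m)/3 = -7/15 + m/3)
(a(12, 7)*29)*B(13, -11) = (-8*29)*(-7/15 + (⅓)*13) = -232*(-7/15 + 13/3) = -232*58/15 = -13456/15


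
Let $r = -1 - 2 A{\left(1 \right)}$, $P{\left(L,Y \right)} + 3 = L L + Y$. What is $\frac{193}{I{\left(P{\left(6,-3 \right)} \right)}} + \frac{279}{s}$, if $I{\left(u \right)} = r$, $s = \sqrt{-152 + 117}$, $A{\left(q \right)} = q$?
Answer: $- \frac{193}{3} - \frac{279 i \sqrt{35}}{35} \approx -64.333 - 47.16 i$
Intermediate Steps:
$s = i \sqrt{35}$ ($s = \sqrt{-35} = i \sqrt{35} \approx 5.9161 i$)
$P{\left(L,Y \right)} = -3 + Y + L^{2}$ ($P{\left(L,Y \right)} = -3 + \left(L L + Y\right) = -3 + \left(L^{2} + Y\right) = -3 + \left(Y + L^{2}\right) = -3 + Y + L^{2}$)
$r = -3$ ($r = -1 - 2 = -3$)
$I{\left(u \right)} = -3$
$\frac{193}{I{\left(P{\left(6,-3 \right)} \right)}} + \frac{279}{s} = \frac{193}{-3} + \frac{279}{i \sqrt{35}} = 193 \left(- \frac{1}{3}\right) + 279 \left(- \frac{i \sqrt{35}}{35}\right) = - \frac{193}{3} - \frac{279 i \sqrt{35}}{35}$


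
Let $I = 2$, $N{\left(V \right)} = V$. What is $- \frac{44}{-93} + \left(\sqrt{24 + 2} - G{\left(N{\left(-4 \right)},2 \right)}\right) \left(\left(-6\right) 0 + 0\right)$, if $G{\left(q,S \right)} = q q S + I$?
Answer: $\frac{44}{93} \approx 0.47312$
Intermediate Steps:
$G{\left(q,S \right)} = 2 + S q^{2}$ ($G{\left(q,S \right)} = q q S + 2 = q^{2} S + 2 = S q^{2} + 2 = 2 + S q^{2}$)
$- \frac{44}{-93} + \left(\sqrt{24 + 2} - G{\left(N{\left(-4 \right)},2 \right)}\right) \left(\left(-6\right) 0 + 0\right) = - \frac{44}{-93} + \left(\sqrt{24 + 2} - \left(2 + 2 \left(-4\right)^{2}\right)\right) \left(\left(-6\right) 0 + 0\right) = \left(-44\right) \left(- \frac{1}{93}\right) + \left(\sqrt{26} - \left(2 + 2 \cdot 16\right)\right) \left(0 + 0\right) = \frac{44}{93} + \left(\sqrt{26} - \left(2 + 32\right)\right) 0 = \frac{44}{93} + \left(\sqrt{26} - 34\right) 0 = \frac{44}{93} + \left(-34 + \sqrt{26}\right) 0 = \frac{44}{93} + 0 = \frac{44}{93}$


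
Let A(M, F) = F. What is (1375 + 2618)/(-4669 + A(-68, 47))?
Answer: -3993/4622 ≈ -0.86391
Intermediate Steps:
(1375 + 2618)/(-4669 + A(-68, 47)) = (1375 + 2618)/(-4669 + 47) = 3993/(-4622) = 3993*(-1/4622) = -3993/4622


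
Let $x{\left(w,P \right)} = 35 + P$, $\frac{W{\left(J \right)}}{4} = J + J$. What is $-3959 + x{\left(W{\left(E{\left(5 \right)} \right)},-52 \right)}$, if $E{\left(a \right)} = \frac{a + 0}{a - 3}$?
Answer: $-3976$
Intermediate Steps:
$E{\left(a \right)} = \frac{a}{-3 + a}$
$W{\left(J \right)} = 8 J$ ($W{\left(J \right)} = 4 \left(J + J\right) = 4 \cdot 2 J = 8 J$)
$-3959 + x{\left(W{\left(E{\left(5 \right)} \right)},-52 \right)} = -3959 + \left(35 - 52\right) = -3959 - 17 = -3976$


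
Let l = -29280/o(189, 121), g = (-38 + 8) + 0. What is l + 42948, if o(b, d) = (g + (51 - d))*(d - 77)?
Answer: 2362506/55 ≈ 42955.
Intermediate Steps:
g = -30 (g = -30 + 0 = -30)
o(b, d) = (-77 + d)*(21 - d) (o(b, d) = (-30 + (51 - d))*(d - 77) = (21 - d)*(-77 + d) = (-77 + d)*(21 - d))
l = 366/55 (l = -29280/(-1617 - 1*121² + 98*121) = -29280/(-1617 - 1*14641 + 11858) = -29280/(-1617 - 14641 + 11858) = -29280/(-4400) = -29280*(-1/4400) = 366/55 ≈ 6.6545)
l + 42948 = 366/55 + 42948 = 2362506/55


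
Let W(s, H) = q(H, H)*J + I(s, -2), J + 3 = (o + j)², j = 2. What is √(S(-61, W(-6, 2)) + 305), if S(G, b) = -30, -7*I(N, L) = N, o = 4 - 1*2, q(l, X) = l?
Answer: 5*√11 ≈ 16.583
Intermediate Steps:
o = 2 (o = 4 - 2 = 2)
I(N, L) = -N/7
J = 13 (J = -3 + (2 + 2)² = -3 + 4² = -3 + 16 = 13)
W(s, H) = 13*H - s/7 (W(s, H) = H*13 - s/7 = 13*H - s/7)
√(S(-61, W(-6, 2)) + 305) = √(-30 + 305) = √275 = 5*√11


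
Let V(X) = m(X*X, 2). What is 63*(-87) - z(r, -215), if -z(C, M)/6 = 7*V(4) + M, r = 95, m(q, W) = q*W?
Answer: -5427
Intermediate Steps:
m(q, W) = W*q
V(X) = 2*X² (V(X) = 2*(X*X) = 2*X²)
z(C, M) = -1344 - 6*M (z(C, M) = -6*(7*(2*4²) + M) = -6*(7*(2*16) + M) = -6*(7*32 + M) = -6*(224 + M) = -1344 - 6*M)
63*(-87) - z(r, -215) = 63*(-87) - (-1344 - 6*(-215)) = -5481 - (-1344 + 1290) = -5481 - 1*(-54) = -5481 + 54 = -5427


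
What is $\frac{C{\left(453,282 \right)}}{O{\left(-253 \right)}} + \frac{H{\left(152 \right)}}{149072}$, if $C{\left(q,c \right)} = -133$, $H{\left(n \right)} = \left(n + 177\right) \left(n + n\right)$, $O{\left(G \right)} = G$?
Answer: $\frac{36632}{30613} \approx 1.1966$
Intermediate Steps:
$H{\left(n \right)} = 2 n \left(177 + n\right)$ ($H{\left(n \right)} = \left(177 + n\right) 2 n = 2 n \left(177 + n\right)$)
$\frac{C{\left(453,282 \right)}}{O{\left(-253 \right)}} + \frac{H{\left(152 \right)}}{149072} = - \frac{133}{-253} + \frac{2 \cdot 152 \left(177 + 152\right)}{149072} = \left(-133\right) \left(- \frac{1}{253}\right) + 2 \cdot 152 \cdot 329 \cdot \frac{1}{149072} = \frac{133}{253} + 100016 \cdot \frac{1}{149072} = \frac{133}{253} + \frac{893}{1331} = \frac{36632}{30613}$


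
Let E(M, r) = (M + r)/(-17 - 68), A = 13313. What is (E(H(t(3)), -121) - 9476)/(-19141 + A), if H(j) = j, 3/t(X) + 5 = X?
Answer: 322135/198152 ≈ 1.6257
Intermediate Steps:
t(X) = 3/(-5 + X)
E(M, r) = -M/85 - r/85 (E(M, r) = (M + r)/(-85) = (M + r)*(-1/85) = -M/85 - r/85)
(E(H(t(3)), -121) - 9476)/(-19141 + A) = ((-3/(85*(-5 + 3)) - 1/85*(-121)) - 9476)/(-19141 + 13313) = ((-3/(85*(-2)) + 121/85) - 9476)/(-5828) = ((-3*(-1)/(85*2) + 121/85) - 9476)*(-1/5828) = ((-1/85*(-3/2) + 121/85) - 9476)*(-1/5828) = ((3/170 + 121/85) - 9476)*(-1/5828) = (49/34 - 9476)*(-1/5828) = -322135/34*(-1/5828) = 322135/198152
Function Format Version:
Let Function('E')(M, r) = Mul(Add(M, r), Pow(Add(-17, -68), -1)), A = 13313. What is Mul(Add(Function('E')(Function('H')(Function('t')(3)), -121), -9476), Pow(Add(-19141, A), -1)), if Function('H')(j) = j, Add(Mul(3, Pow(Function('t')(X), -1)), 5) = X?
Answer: Rational(322135, 198152) ≈ 1.6257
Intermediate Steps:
Function('t')(X) = Mul(3, Pow(Add(-5, X), -1))
Function('E')(M, r) = Add(Mul(Rational(-1, 85), M), Mul(Rational(-1, 85), r)) (Function('E')(M, r) = Mul(Add(M, r), Pow(-85, -1)) = Mul(Add(M, r), Rational(-1, 85)) = Add(Mul(Rational(-1, 85), M), Mul(Rational(-1, 85), r)))
Mul(Add(Function('E')(Function('H')(Function('t')(3)), -121), -9476), Pow(Add(-19141, A), -1)) = Mul(Add(Add(Mul(Rational(-1, 85), Mul(3, Pow(Add(-5, 3), -1))), Mul(Rational(-1, 85), -121)), -9476), Pow(Add(-19141, 13313), -1)) = Mul(Add(Add(Mul(Rational(-1, 85), Mul(3, Pow(-2, -1))), Rational(121, 85)), -9476), Pow(-5828, -1)) = Mul(Add(Add(Mul(Rational(-1, 85), Mul(3, Rational(-1, 2))), Rational(121, 85)), -9476), Rational(-1, 5828)) = Mul(Add(Add(Mul(Rational(-1, 85), Rational(-3, 2)), Rational(121, 85)), -9476), Rational(-1, 5828)) = Mul(Add(Add(Rational(3, 170), Rational(121, 85)), -9476), Rational(-1, 5828)) = Mul(Add(Rational(49, 34), -9476), Rational(-1, 5828)) = Mul(Rational(-322135, 34), Rational(-1, 5828)) = Rational(322135, 198152)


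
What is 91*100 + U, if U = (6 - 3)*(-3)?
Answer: 9091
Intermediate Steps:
U = -9 (U = 3*(-3) = -9)
91*100 + U = 91*100 - 9 = 9100 - 9 = 9091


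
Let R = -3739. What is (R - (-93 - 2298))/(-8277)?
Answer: 1348/8277 ≈ 0.16286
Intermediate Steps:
(R - (-93 - 2298))/(-8277) = (-3739 - (-93 - 2298))/(-8277) = (-3739 - 1*(-2391))*(-1/8277) = (-3739 + 2391)*(-1/8277) = -1348*(-1/8277) = 1348/8277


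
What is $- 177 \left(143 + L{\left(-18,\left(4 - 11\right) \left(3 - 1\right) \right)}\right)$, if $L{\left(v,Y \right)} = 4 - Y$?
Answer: $-28497$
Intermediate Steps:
$- 177 \left(143 + L{\left(-18,\left(4 - 11\right) \left(3 - 1\right) \right)}\right) = - 177 \left(143 - \left(-4 + \left(4 - 11\right) \left(3 - 1\right)\right)\right) = - 177 \left(143 - \left(-4 - 14\right)\right) = - 177 \left(143 + \left(4 - -14\right)\right) = - 177 \left(143 + \left(4 + 14\right)\right) = - 177 \left(143 + 18\right) = \left(-177\right) 161 = -28497$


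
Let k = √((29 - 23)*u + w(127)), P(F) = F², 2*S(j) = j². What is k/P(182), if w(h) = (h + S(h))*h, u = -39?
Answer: √4160346/66248 ≈ 0.030789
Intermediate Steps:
S(j) = j²/2
w(h) = h*(h + h²/2) (w(h) = (h + h²/2)*h = h*(h + h²/2))
k = √4160346/2 (k = √((29 - 23)*(-39) + (½)*127²*(2 + 127)) = √(6*(-39) + (½)*16129*129) = √(-234 + 2080641/2) = √(2080173/2) = √4160346/2 ≈ 1019.8)
k/P(182) = (√4160346/2)/(182²) = (√4160346/2)/33124 = (√4160346/2)*(1/33124) = √4160346/66248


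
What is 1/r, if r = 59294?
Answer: 1/59294 ≈ 1.6865e-5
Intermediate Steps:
1/r = 1/59294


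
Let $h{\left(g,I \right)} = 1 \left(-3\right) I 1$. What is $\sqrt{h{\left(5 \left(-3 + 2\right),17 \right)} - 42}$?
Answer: $i \sqrt{93} \approx 9.6436 i$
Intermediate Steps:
$h{\left(g,I \right)} = - 3 I$
$\sqrt{h{\left(5 \left(-3 + 2\right),17 \right)} - 42} = \sqrt{\left(-3\right) 17 - 42} = \sqrt{-51 - 42} = \sqrt{-93} = i \sqrt{93}$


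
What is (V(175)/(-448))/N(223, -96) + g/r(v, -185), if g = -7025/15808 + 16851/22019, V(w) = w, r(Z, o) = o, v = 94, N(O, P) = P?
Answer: 14431030357/6181836011520 ≈ 0.0023344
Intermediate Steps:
g = 111697133/348076352 (g = -7025*1/15808 + 16851*(1/22019) = -7025/15808 + 16851/22019 = 111697133/348076352 ≈ 0.32090)
(V(175)/(-448))/N(223, -96) + g/r(v, -185) = (175/(-448))/(-96) + (111697133/348076352)/(-185) = (175*(-1/448))*(-1/96) + (111697133/348076352)*(-1/185) = -25/64*(-1/96) - 111697133/64394125120 = 25/6144 - 111697133/64394125120 = 14431030357/6181836011520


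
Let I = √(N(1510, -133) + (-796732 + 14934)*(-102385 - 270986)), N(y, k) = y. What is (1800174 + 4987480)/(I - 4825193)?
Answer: -32751740567222/22990586784681 - 13575308*√72975175642/22990586784681 ≈ -1.5841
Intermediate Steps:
I = 2*√72975175642 (I = √(1510 + (-796732 + 14934)*(-102385 - 270986)) = √(1510 - 781798*(-373371)) = √(1510 + 291900701058) = √291900702568 = 2*√72975175642 ≈ 5.4028e+5)
(1800174 + 4987480)/(I - 4825193) = (1800174 + 4987480)/(2*√72975175642 - 4825193) = 6787654/(-4825193 + 2*√72975175642)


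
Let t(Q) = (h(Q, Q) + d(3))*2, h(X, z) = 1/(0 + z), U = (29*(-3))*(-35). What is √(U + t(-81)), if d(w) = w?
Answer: √247129/9 ≈ 55.236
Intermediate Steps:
U = 3045 (U = -87*(-35) = 3045)
h(X, z) = 1/z
t(Q) = 6 + 2/Q (t(Q) = (1/Q + 3)*2 = (3 + 1/Q)*2 = 6 + 2/Q)
√(U + t(-81)) = √(3045 + (6 + 2/(-81))) = √(3045 + (6 + 2*(-1/81))) = √(3045 + (6 - 2/81)) = √(3045 + 484/81) = √(247129/81) = √247129/9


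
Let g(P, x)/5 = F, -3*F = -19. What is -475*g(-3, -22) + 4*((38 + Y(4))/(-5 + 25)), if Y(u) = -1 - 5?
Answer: -225529/15 ≈ -15035.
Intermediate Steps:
Y(u) = -6
F = 19/3 (F = -1/3*(-19) = 19/3 ≈ 6.3333)
g(P, x) = 95/3 (g(P, x) = 5*(19/3) = 95/3)
-475*g(-3, -22) + 4*((38 + Y(4))/(-5 + 25)) = -475*95/3 + 4*((38 - 6)/(-5 + 25)) = -45125/3 + 4*(32/20) = -45125/3 + 4*(32*(1/20)) = -45125/3 + 4*(8/5) = -45125/3 + 32/5 = -225529/15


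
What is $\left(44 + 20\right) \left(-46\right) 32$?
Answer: $-94208$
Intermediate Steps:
$\left(44 + 20\right) \left(-46\right) 32 = 64 \left(-46\right) 32 = \left(-2944\right) 32 = -94208$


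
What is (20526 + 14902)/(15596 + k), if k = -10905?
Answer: 35428/4691 ≈ 7.5523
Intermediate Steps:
(20526 + 14902)/(15596 + k) = (20526 + 14902)/(15596 - 10905) = 35428/4691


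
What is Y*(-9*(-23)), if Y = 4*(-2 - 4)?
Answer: -4968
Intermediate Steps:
Y = -24 (Y = 4*(-6) = -24)
Y*(-9*(-23)) = -(-216)*(-23) = -24*207 = -4968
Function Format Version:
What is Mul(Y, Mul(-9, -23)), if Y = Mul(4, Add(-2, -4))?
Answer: -4968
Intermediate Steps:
Y = -24 (Y = Mul(4, -6) = -24)
Mul(Y, Mul(-9, -23)) = Mul(-24, Mul(-9, -23)) = Mul(-24, 207) = -4968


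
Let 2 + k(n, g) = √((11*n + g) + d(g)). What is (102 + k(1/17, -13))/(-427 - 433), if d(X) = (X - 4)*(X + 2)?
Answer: -5/43 - √50473/14620 ≈ -0.13165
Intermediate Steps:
d(X) = (-4 + X)*(2 + X)
k(n, g) = -2 + √(-8 + g² - g + 11*n) (k(n, g) = -2 + √((11*n + g) + (-8 + g² - 2*g)) = -2 + √((g + 11*n) + (-8 + g² - 2*g)) = -2 + √(-8 + g² - g + 11*n))
(102 + k(1/17, -13))/(-427 - 433) = (102 + (-2 + √(-8 + (-13)² - 1*(-13) + 11*(1/17))))/(-427 - 433) = (102 + (-2 + √(-8 + 169 + 13 + 11*(1*(1/17)))))/(-860) = (102 + (-2 + √(-8 + 169 + 13 + 11*(1/17))))*(-1/860) = (102 + (-2 + √(-8 + 169 + 13 + 11/17)))*(-1/860) = (102 + (-2 + √(2969/17)))*(-1/860) = (102 + (-2 + √50473/17))*(-1/860) = (100 + √50473/17)*(-1/860) = -5/43 - √50473/14620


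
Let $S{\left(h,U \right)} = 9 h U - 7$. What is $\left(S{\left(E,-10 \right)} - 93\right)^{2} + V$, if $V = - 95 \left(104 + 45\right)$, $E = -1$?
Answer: $-14055$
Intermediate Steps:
$S{\left(h,U \right)} = -7 + 9 U h$ ($S{\left(h,U \right)} = 9 U h - 7 = -7 + 9 U h$)
$V = -14155$ ($V = \left(-95\right) 149 = -14155$)
$\left(S{\left(E,-10 \right)} - 93\right)^{2} + V = \left(\left(-7 + 9 \left(-10\right) \left(-1\right)\right) - 93\right)^{2} - 14155 = \left(\left(-7 + 90\right) - 93\right)^{2} - 14155 = \left(83 - 93\right)^{2} - 14155 = \left(-10\right)^{2} - 14155 = 100 - 14155 = -14055$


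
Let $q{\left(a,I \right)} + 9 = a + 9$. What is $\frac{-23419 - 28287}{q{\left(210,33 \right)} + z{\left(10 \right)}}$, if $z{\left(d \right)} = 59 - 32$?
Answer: $- \frac{51706}{237} \approx -218.17$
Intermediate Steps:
$q{\left(a,I \right)} = a$ ($q{\left(a,I \right)} = -9 + \left(a + 9\right) = -9 + \left(9 + a\right) = a$)
$z{\left(d \right)} = 27$ ($z{\left(d \right)} = 59 - 32 = 27$)
$\frac{-23419 - 28287}{q{\left(210,33 \right)} + z{\left(10 \right)}} = \frac{-23419 - 28287}{210 + 27} = - \frac{51706}{237}$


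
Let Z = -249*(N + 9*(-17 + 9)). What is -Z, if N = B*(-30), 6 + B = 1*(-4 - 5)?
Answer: 94122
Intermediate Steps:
B = -15 (B = -6 + 1*(-4 - 5) = -6 + 1*(-9) = -6 - 9 = -15)
N = 450 (N = -15*(-30) = 450)
Z = -94122 (Z = -249*(450 + 9*(-17 + 9)) = -249*(450 + 9*(-8)) = -249*(450 - 72) = -249*378 = -94122)
-Z = -1*(-94122) = 94122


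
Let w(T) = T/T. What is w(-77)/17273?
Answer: 1/17273 ≈ 5.7894e-5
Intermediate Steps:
w(T) = 1
w(-77)/17273 = 1/17273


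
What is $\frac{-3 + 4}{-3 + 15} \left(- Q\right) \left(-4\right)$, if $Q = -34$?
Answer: $- \frac{34}{3} \approx -11.333$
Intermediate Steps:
$\frac{-3 + 4}{-3 + 15} \left(- Q\right) \left(-4\right) = \frac{-3 + 4}{-3 + 15} \left(\left(-1\right) \left(-34\right)\right) \left(-4\right) = 1 \cdot \frac{1}{12} \cdot 34 \left(-4\right) = \frac{1}{12} \cdot 34 \left(-4\right) = \frac{17}{6} \left(-4\right) = - \frac{34}{3}$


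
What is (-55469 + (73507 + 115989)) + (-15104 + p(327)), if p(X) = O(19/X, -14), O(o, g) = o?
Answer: 38887840/327 ≈ 1.1892e+5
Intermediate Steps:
p(X) = 19/X
(-55469 + (73507 + 115989)) + (-15104 + p(327)) = (-55469 + (73507 + 115989)) + (-15104 + 19/327) = (-55469 + 189496) + (-15104 + 19*(1/327)) = 134027 + (-15104 + 19/327) = 134027 - 4938989/327 = 38887840/327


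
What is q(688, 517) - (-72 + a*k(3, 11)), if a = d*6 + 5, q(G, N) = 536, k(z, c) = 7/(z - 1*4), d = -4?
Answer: 475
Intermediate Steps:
k(z, c) = 7/(-4 + z) (k(z, c) = 7/(z - 4) = 7/(-4 + z))
a = -19 (a = -4*6 + 5 = -24 + 5 = -19)
q(688, 517) - (-72 + a*k(3, 11)) = 536 - (-72 - 133/(-4 + 3)) = 536 - (-72 - 133/(-1)) = 536 - (-72 - 133*(-1)) = 536 - (-72 - 19*(-7)) = 536 - (-72 + 133) = 536 - 1*61 = 536 - 61 = 475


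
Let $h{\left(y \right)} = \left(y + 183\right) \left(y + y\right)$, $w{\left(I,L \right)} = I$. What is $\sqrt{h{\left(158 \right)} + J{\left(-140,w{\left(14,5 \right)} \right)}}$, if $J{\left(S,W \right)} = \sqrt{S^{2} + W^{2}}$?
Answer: $\sqrt{107756 + 14 \sqrt{101}} \approx 328.48$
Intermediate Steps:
$h{\left(y \right)} = 2 y \left(183 + y\right)$ ($h{\left(y \right)} = \left(183 + y\right) 2 y = 2 y \left(183 + y\right)$)
$\sqrt{h{\left(158 \right)} + J{\left(-140,w{\left(14,5 \right)} \right)}} = \sqrt{2 \cdot 158 \left(183 + 158\right) + \sqrt{\left(-140\right)^{2} + 14^{2}}} = \sqrt{2 \cdot 158 \cdot 341 + \sqrt{19600 + 196}} = \sqrt{107756 + \sqrt{19796}} = \sqrt{107756 + 14 \sqrt{101}}$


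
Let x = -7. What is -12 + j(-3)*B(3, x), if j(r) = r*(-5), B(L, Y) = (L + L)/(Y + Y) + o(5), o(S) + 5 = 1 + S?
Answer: -24/7 ≈ -3.4286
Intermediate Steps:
o(S) = -4 + S (o(S) = -5 + (1 + S) = -4 + S)
B(L, Y) = 1 + L/Y (B(L, Y) = (L + L)/(Y + Y) + (-4 + 5) = (2*L)/((2*Y)) + 1 = (2*L)*(1/(2*Y)) + 1 = L/Y + 1 = 1 + L/Y)
j(r) = -5*r
-12 + j(-3)*B(3, x) = -12 + (-5*(-3))*((3 - 7)/(-7)) = -12 + 15*(-⅐*(-4)) = -12 + 15*(4/7) = -12 + 60/7 = -24/7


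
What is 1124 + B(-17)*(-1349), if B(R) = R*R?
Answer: -388737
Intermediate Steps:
B(R) = R²
1124 + B(-17)*(-1349) = 1124 + (-17)²*(-1349) = 1124 + 289*(-1349) = 1124 - 389861 = -388737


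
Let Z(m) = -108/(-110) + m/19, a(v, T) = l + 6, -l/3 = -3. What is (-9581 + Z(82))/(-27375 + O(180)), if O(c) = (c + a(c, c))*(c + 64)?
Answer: -10006609/21114225 ≈ -0.47393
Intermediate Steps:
l = 9 (l = -3*(-3) = 9)
a(v, T) = 15 (a(v, T) = 9 + 6 = 15)
Z(m) = 54/55 + m/19 (Z(m) = -108*(-1/110) + m*(1/19) = 54/55 + m/19)
O(c) = (15 + c)*(64 + c) (O(c) = (c + 15)*(c + 64) = (15 + c)*(64 + c))
(-9581 + Z(82))/(-27375 + O(180)) = (-9581 + (54/55 + (1/19)*82))/(-27375 + (960 + 180² + 79*180)) = (-9581 + (54/55 + 82/19))/(-27375 + (960 + 32400 + 14220)) = (-9581 + 5536/1045)/(-27375 + 47580) = -10006609/1045/20205 = -10006609/1045*1/20205 = -10006609/21114225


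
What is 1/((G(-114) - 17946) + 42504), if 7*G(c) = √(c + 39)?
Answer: 401114/9850557637 - 35*I*√3/29551672911 ≈ 4.072e-5 - 2.0514e-9*I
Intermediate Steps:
G(c) = √(39 + c)/7 (G(c) = √(c + 39)/7 = √(39 + c)/7)
1/((G(-114) - 17946) + 42504) = 1/((√(39 - 114)/7 - 17946) + 42504) = 1/((√(-75)/7 - 17946) + 42504) = 1/(((5*I*√3)/7 - 17946) + 42504) = 1/((5*I*√3/7 - 17946) + 42504) = 1/((-17946 + 5*I*√3/7) + 42504) = 1/(24558 + 5*I*√3/7)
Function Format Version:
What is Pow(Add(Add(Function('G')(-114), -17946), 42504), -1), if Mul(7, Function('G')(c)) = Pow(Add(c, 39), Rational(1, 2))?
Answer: Add(Rational(401114, 9850557637), Mul(Rational(-35, 29551672911), I, Pow(3, Rational(1, 2)))) ≈ Add(4.0720e-5, Mul(-2.0514e-9, I))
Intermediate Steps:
Function('G')(c) = Mul(Rational(1, 7), Pow(Add(39, c), Rational(1, 2))) (Function('G')(c) = Mul(Rational(1, 7), Pow(Add(c, 39), Rational(1, 2))) = Mul(Rational(1, 7), Pow(Add(39, c), Rational(1, 2))))
Pow(Add(Add(Function('G')(-114), -17946), 42504), -1) = Pow(Add(Add(Mul(Rational(1, 7), Pow(Add(39, -114), Rational(1, 2))), -17946), 42504), -1) = Pow(Add(Add(Mul(Rational(1, 7), Pow(-75, Rational(1, 2))), -17946), 42504), -1) = Pow(Add(Add(Mul(Rational(1, 7), Mul(5, I, Pow(3, Rational(1, 2)))), -17946), 42504), -1) = Pow(Add(Add(Mul(Rational(5, 7), I, Pow(3, Rational(1, 2))), -17946), 42504), -1) = Pow(Add(Add(-17946, Mul(Rational(5, 7), I, Pow(3, Rational(1, 2)))), 42504), -1) = Pow(Add(24558, Mul(Rational(5, 7), I, Pow(3, Rational(1, 2)))), -1)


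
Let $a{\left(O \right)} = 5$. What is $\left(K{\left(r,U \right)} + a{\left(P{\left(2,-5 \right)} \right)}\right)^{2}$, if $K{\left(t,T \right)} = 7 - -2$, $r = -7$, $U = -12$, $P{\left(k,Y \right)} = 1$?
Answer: $196$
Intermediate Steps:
$K{\left(t,T \right)} = 9$ ($K{\left(t,T \right)} = 7 + 2 = 9$)
$\left(K{\left(r,U \right)} + a{\left(P{\left(2,-5 \right)} \right)}\right)^{2} = \left(9 + 5\right)^{2} = 14^{2} = 196$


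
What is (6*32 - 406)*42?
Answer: -8988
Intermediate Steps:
(6*32 - 406)*42 = (192 - 406)*42 = -214*42 = -8988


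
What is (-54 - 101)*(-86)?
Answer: 13330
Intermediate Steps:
(-54 - 101)*(-86) = -155*(-86) = 13330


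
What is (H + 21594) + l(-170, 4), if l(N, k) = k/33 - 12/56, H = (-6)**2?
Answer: 9993017/462 ≈ 21630.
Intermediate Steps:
H = 36
l(N, k) = -3/14 + k/33 (l(N, k) = k*(1/33) - 12*1/56 = k/33 - 3/14 = -3/14 + k/33)
(H + 21594) + l(-170, 4) = (36 + 21594) + (-3/14 + (1/33)*4) = 21630 + (-3/14 + 4/33) = 21630 - 43/462 = 9993017/462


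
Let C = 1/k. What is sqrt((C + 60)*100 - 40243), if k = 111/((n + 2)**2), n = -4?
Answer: I*sqrt(421863603)/111 ≈ 185.04*I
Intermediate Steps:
k = 111/4 (k = 111/((-4 + 2)**2) = 111/((-2)**2) = 111/4 ≈ 27.750)
C = 4/111 (C = 1/(111/4) = 4/111 ≈ 0.036036)
sqrt((C + 60)*100 - 40243) = sqrt((4/111 + 60)*100 - 40243) = sqrt((6664/111)*100 - 40243) = sqrt(666400/111 - 40243) = sqrt(-3800573/111) = I*sqrt(421863603)/111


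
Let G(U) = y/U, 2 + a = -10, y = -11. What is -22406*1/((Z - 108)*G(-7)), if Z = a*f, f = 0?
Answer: 78421/594 ≈ 132.02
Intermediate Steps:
a = -12 (a = -2 - 10 = -12)
Z = 0 (Z = -12*0 = 0)
G(U) = -11/U
-22406*1/((Z - 108)*G(-7)) = -22406*7/(11*(0 - 108)) = -22406/(-11*(-⅐)*(-108)) = -22406/((11/7)*(-108)) = -22406/(-1188/7) = -22406*(-7/1188) = 78421/594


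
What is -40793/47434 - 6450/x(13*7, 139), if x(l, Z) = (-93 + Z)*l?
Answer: -238354399/99279362 ≈ -2.4008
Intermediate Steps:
x(l, Z) = l*(-93 + Z)
-40793/47434 - 6450/x(13*7, 139) = -40793/47434 - 6450*1/(91*(-93 + 139)) = -40793*1/47434 - 6450/(91*46) = -40793/47434 - 6450/4186 = -40793/47434 - 6450*1/4186 = -40793/47434 - 3225/2093 = -238354399/99279362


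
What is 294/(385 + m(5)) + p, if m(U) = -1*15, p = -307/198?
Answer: -27689/36630 ≈ -0.75591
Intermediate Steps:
p = -307/198 (p = -307*1/198 = -307/198 ≈ -1.5505)
m(U) = -15
294/(385 + m(5)) + p = 294/(385 - 15) - 307/198 = 294/370 - 307/198 = 294*(1/370) - 307/198 = 147/185 - 307/198 = -27689/36630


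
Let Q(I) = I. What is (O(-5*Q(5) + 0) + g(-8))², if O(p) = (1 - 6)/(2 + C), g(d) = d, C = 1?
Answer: 841/9 ≈ 93.444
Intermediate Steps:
O(p) = -5/3 (O(p) = (1 - 6)/(2 + 1) = -5/3)
(O(-5*Q(5) + 0) + g(-8))² = (-5/3 - 8)² = (-29/3)² = 841/9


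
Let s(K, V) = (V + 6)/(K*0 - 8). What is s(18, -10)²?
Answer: ¼ ≈ 0.25000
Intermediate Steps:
s(K, V) = -¾ - V/8 (s(K, V) = (6 + V)/(0 - 8) = (6 + V)/(-8) = (6 + V)*(-⅛) = -¾ - V/8)
s(18, -10)² = (-¾ - ⅛*(-10))² = (-¾ + 5/4)² = (½)² = ¼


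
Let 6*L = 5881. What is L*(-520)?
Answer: -1529060/3 ≈ -5.0969e+5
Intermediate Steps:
L = 5881/6 (L = (1/6)*5881 = 5881/6 ≈ 980.17)
L*(-520) = (5881/6)*(-520) = -1529060/3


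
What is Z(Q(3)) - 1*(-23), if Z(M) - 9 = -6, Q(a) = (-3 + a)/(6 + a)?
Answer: 26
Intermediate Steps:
Q(a) = (-3 + a)/(6 + a)
Z(M) = 3 (Z(M) = 9 - 6 = 3)
Z(Q(3)) - 1*(-23) = 3 - 1*(-23) = 3 + 23 = 26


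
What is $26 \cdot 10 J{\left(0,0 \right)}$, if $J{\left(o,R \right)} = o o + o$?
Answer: $0$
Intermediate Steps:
$J{\left(o,R \right)} = o + o^{2}$ ($J{\left(o,R \right)} = o^{2} + o = o + o^{2}$)
$26 \cdot 10 J{\left(0,0 \right)} = 26 \cdot 10 \cdot 0 \left(1 + 0\right) = 260 \cdot 0 \cdot 1 = 260 \cdot 0 = 0$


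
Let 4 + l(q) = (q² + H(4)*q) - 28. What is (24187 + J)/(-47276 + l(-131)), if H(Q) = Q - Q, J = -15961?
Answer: -2742/10049 ≈ -0.27286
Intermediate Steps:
H(Q) = 0
l(q) = -32 + q² (l(q) = -4 + ((q² + 0*q) - 28) = -4 + ((q² + 0) - 28) = -4 + (q² - 28) = -4 + (-28 + q²) = -32 + q²)
(24187 + J)/(-47276 + l(-131)) = (24187 - 15961)/(-47276 + (-32 + (-131)²)) = 8226/(-47276 + (-32 + 17161)) = 8226/(-47276 + 17129) = 8226/(-30147) = 8226*(-1/30147) = -2742/10049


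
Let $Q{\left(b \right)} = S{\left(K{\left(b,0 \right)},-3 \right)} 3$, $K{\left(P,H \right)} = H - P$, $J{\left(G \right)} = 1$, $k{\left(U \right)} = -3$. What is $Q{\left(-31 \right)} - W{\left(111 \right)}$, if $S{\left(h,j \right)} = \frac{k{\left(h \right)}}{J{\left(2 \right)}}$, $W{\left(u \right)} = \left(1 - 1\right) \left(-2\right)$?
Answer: $-9$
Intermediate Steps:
$W{\left(u \right)} = 0$ ($W{\left(u \right)} = 0 \left(-2\right) = 0$)
$S{\left(h,j \right)} = -3$ ($S{\left(h,j \right)} = - \frac{3}{1} = \left(-3\right) 1 = -3$)
$Q{\left(b \right)} = -9$ ($Q{\left(b \right)} = \left(-3\right) 3 = -9$)
$Q{\left(-31 \right)} - W{\left(111 \right)} = -9 - 0 = -9 + 0 = -9$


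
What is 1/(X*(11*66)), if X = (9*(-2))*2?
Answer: -1/26136 ≈ -3.8261e-5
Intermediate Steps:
X = -36 (X = -18*2 = -36)
1/(X*(11*66)) = 1/(-396*66) = 1/(-36*726) = 1/(-26136) = -1/26136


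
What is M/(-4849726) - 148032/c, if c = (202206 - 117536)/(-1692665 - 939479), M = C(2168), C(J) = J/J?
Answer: 944827355083294369/205313150210 ≈ 4.6019e+6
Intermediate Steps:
C(J) = 1
M = 1
c = -42335/1316072 (c = 84670/(-2632144) = 84670*(-1/2632144) = -42335/1316072 ≈ -0.032168)
M/(-4849726) - 148032/c = 1/(-4849726) - 148032/(-42335/1316072) = 1*(-1/4849726) - 148032*(-1316072/42335) = -1/4849726 + 194820770304/42335 = 944827355083294369/205313150210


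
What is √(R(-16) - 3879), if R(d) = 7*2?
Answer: I*√3865 ≈ 62.169*I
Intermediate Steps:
R(d) = 14
√(R(-16) - 3879) = √(14 - 3879) = √(-3865) = I*√3865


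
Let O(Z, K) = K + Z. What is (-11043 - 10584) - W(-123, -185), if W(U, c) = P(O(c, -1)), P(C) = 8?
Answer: -21635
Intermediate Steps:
W(U, c) = 8
(-11043 - 10584) - W(-123, -185) = (-11043 - 10584) - 1*8 = -21627 - 8 = -21635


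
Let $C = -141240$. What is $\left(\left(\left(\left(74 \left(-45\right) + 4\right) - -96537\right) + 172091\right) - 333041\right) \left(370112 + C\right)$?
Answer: $-15503560408$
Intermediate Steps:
$\left(\left(\left(\left(74 \left(-45\right) + 4\right) - -96537\right) + 172091\right) - 333041\right) \left(370112 + C\right) = \left(\left(\left(\left(74 \left(-45\right) + 4\right) - -96537\right) + 172091\right) - 333041\right) \left(370112 - 141240\right) = \left(\left(\left(\left(-3330 + 4\right) + 96537\right) + 172091\right) - 333041\right) 228872 = \left(\left(\left(-3326 + 96537\right) + 172091\right) - 333041\right) 228872 = \left(\left(93211 + 172091\right) - 333041\right) 228872 = \left(265302 - 333041\right) 228872 = \left(-67739\right) 228872 = -15503560408$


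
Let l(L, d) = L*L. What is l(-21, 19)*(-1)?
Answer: -441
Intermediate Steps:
l(L, d) = L²
l(-21, 19)*(-1) = (-21)²*(-1) = 441*(-1) = -441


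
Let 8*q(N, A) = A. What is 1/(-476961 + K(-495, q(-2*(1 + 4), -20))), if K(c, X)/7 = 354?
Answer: -1/474483 ≈ -2.1076e-6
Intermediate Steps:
q(N, A) = A/8
K(c, X) = 2478 (K(c, X) = 7*354 = 2478)
1/(-476961 + K(-495, q(-2*(1 + 4), -20))) = 1/(-476961 + 2478) = 1/(-474483) = -1/474483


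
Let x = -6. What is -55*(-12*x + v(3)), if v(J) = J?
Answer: -4125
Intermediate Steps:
-55*(-12*x + v(3)) = -55*(-12*(-6) + 3) = -55*(72 + 3) = -55*75 = -4125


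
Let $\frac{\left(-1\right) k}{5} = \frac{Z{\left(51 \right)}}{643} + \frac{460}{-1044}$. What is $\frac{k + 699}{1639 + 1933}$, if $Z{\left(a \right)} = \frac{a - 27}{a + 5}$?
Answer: $\frac{823742099}{4196246292} \approx 0.1963$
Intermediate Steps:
$Z{\left(a \right)} = \frac{-27 + a}{5 + a}$
$k = \frac{2584160}{1174761}$ ($k = - 5 \left(\frac{\frac{1}{5 + 51} \left(-27 + 51\right)}{643} + \frac{460}{-1044}\right) = - 5 \left(\frac{1}{56} \cdot 24 \cdot \frac{1}{643} + 460 \left(- \frac{1}{1044}\right)\right) = - 5 \left(\frac{1}{56} \cdot 24 \cdot \frac{1}{643} - \frac{115}{261}\right) = - 5 \left(\frac{3}{7} \cdot \frac{1}{643} - \frac{115}{261}\right) = - 5 \left(\frac{3}{4501} - \frac{115}{261}\right) = \left(-5\right) \left(- \frac{516832}{1174761}\right) = \frac{2584160}{1174761} \approx 2.1997$)
$\frac{k + 699}{1639 + 1933} = \frac{\frac{2584160}{1174761} + 699}{1639 + 1933} = \frac{823742099}{1174761 \cdot 3572} = \frac{823742099}{1174761} \cdot \frac{1}{3572} = \frac{823742099}{4196246292}$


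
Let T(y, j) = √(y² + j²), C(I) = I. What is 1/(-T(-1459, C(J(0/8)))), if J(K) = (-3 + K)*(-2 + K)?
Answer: -√2128717/2128717 ≈ -0.00068539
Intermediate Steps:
T(y, j) = √(j² + y²)
1/(-T(-1459, C(J(0/8)))) = 1/(-√((6 + (0/8)² - 0/8)² + (-1459)²)) = 1/(-√((6 + (0*(⅛))² - 0/8)² + 2128681)) = 1/(-√((6 + 0² - 5*0)² + 2128681)) = 1/(-√((6 + 0 + 0)² + 2128681)) = 1/(-√(6² + 2128681)) = 1/(-√(36 + 2128681)) = 1/(-√2128717) = -√2128717/2128717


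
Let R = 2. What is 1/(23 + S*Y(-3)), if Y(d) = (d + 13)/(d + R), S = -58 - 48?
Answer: 1/1083 ≈ 0.00092336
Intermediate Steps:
S = -106
Y(d) = (13 + d)/(2 + d) (Y(d) = (d + 13)/(d + 2) = (13 + d)/(2 + d))
1/(23 + S*Y(-3)) = 1/(23 - 106*(13 - 3)/(2 - 3)) = 1/(23 - 106*10/(-1)) = 1/(23 - (-106)*10) = 1/(23 - 106*(-10)) = 1/(23 + 1060) = 1/1083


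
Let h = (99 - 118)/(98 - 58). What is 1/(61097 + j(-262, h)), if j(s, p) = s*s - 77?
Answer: 1/129664 ≈ 7.7122e-6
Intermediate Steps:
h = -19/40 ≈ -0.47500
j(s, p) = -77 + s² (j(s, p) = s² - 77 = -77 + s²)
1/(61097 + j(-262, h)) = 1/(61097 + (-77 + (-262)²)) = 1/(61097 + (-77 + 68644)) = 1/(61097 + 68567) = 1/129664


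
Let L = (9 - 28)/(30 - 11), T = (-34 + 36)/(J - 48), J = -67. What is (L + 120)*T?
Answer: -238/115 ≈ -2.0696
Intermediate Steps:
T = -2/115 (T = (-34 + 36)/(-67 - 48) = 2/(-115) = 2*(-1/115) = -2/115 ≈ -0.017391)
L = -1 (L = -19/19 = -19*1/19 = -1)
(L + 120)*T = (-1 + 120)*(-2/115) = 119*(-2/115) = -238/115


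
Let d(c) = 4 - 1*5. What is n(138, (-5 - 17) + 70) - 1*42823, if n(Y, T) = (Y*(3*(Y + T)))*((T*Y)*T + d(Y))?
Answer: 24483455981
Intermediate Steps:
d(c) = -1 (d(c) = 4 - 5 = -1)
n(Y, T) = Y*(-1 + Y*T**2)*(3*T + 3*Y) (n(Y, T) = (Y*(3*(Y + T)))*((T*Y)*T - 1) = (Y*(3*(T + Y)))*(Y*T**2 - 1) = (Y*(3*T + 3*Y))*(-1 + Y*T**2) = Y*(-1 + Y*T**2)*(3*T + 3*Y))
n(138, (-5 - 17) + 70) - 1*42823 = 3*138*(-((-5 - 17) + 70) - 1*138 + 138*((-5 - 17) + 70)**3 + ((-5 - 17) + 70)**2*138**2) - 1*42823 = 3*138*(-(-22 + 70) - 138 + 138*(-22 + 70)**3 + (-22 + 70)**2*19044) - 42823 = 3*138*(-1*48 - 138 + 138*48**3 + 48**2*19044) - 42823 = 3*138*(-48 - 138 + 138*110592 + 2304*19044) - 42823 = 3*138*(-48 - 138 + 15261696 + 43877376) - 42823 = 3*138*59138886 - 42823 = 24483498804 - 42823 = 24483455981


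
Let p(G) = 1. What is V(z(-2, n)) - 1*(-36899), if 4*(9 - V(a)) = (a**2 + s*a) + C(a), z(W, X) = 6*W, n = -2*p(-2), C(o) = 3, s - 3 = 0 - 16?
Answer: 147329/4 ≈ 36832.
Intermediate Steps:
s = -13 (s = 3 + (0 - 16) = 3 - 16 = -13)
n = -2 (n = -2*1 = -2)
V(a) = 33/4 - a**2/4 + 13*a/4 (V(a) = 9 - ((a**2 - 13*a) + 3)/4 = 9 - (3 + a**2 - 13*a)/4 = 9 + (-3/4 - a**2/4 + 13*a/4) = 33/4 - a**2/4 + 13*a/4)
V(z(-2, n)) - 1*(-36899) = (33/4 - (6*(-2))**2/4 + 13*(6*(-2))/4) - 1*(-36899) = (33/4 - 1/4*(-12)**2 + (13/4)*(-12)) + 36899 = (33/4 - 1/4*144 - 39) + 36899 = (33/4 - 36 - 39) + 36899 = -267/4 + 36899 = 147329/4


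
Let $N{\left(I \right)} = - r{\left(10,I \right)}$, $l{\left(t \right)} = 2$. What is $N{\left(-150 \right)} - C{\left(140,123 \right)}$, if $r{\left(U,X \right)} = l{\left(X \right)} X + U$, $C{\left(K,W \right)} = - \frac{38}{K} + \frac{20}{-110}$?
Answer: $\frac{223649}{770} \approx 290.45$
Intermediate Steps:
$C{\left(K,W \right)} = - \frac{2}{11} - \frac{38}{K}$ ($C{\left(K,W \right)} = - \frac{38}{K} + 20 \left(- \frac{1}{110}\right) = - \frac{38}{K} - \frac{2}{11} = - \frac{2}{11} - \frac{38}{K}$)
$r{\left(U,X \right)} = U + 2 X$ ($r{\left(U,X \right)} = 2 X + U = U + 2 X$)
$N{\left(I \right)} = -10 - 2 I$ ($N{\left(I \right)} = - (10 + 2 I) = -10 - 2 I$)
$N{\left(-150 \right)} - C{\left(140,123 \right)} = \left(-10 - -300\right) - \left(- \frac{2}{11} - \frac{38}{140}\right) = \left(-10 + 300\right) - \left(- \frac{2}{11} - \frac{19}{70}\right) = 290 - \left(- \frac{2}{11} - \frac{19}{70}\right) = 290 - - \frac{349}{770} = 290 + \frac{349}{770} = \frac{223649}{770}$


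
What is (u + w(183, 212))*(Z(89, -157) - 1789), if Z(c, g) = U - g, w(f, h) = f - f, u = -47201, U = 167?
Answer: 69149465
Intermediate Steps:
w(f, h) = 0
Z(c, g) = 167 - g
(u + w(183, 212))*(Z(89, -157) - 1789) = (-47201 + 0)*((167 - 1*(-157)) - 1789) = -47201*((167 + 157) - 1789) = -47201*(324 - 1789) = -47201*(-1465) = 69149465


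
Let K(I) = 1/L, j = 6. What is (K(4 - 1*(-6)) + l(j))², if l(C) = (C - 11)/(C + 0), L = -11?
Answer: 3721/4356 ≈ 0.85422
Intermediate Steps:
K(I) = -1/11 (K(I) = 1/(-11) = -1/11)
l(C) = (-11 + C)/C
(K(4 - 1*(-6)) + l(j))² = (-1/11 + (-11 + 6)/6)² = (-1/11 + (⅙)*(-5))² = (-1/11 - ⅚)² = (-61/66)² = 3721/4356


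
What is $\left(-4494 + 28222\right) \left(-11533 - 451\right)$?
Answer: $-284356352$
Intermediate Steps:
$\left(-4494 + 28222\right) \left(-11533 - 451\right) = 23728 \left(-11984\right) = -284356352$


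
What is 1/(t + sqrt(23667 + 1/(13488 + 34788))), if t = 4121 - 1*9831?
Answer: -275655960/1572852983507 - 18*sqrt(170239665857)/1572852983507 ≈ -0.00017998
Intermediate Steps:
t = -5710 (t = 4121 - 9831 = -5710)
1/(t + sqrt(23667 + 1/(13488 + 34788))) = 1/(-5710 + sqrt(23667 + 1/(13488 + 34788))) = 1/(-5710 + sqrt(23667 + 1/48276)) = 1/(-5710 + sqrt(1142548093/48276)) = 1/(-5710 + sqrt(170239665857)/2682)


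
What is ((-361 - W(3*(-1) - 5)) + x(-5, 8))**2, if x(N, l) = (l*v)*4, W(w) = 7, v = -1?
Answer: 160000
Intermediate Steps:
x(N, l) = -4*l (x(N, l) = (l*(-1))*4 = -l*4 = -4*l)
((-361 - W(3*(-1) - 5)) + x(-5, 8))**2 = ((-361 - 1*7) - 4*8)**2 = ((-361 - 7) - 32)**2 = (-368 - 32)**2 = (-400)**2 = 160000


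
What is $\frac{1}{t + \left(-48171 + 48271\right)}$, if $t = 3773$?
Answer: $\frac{1}{3873} \approx 0.0002582$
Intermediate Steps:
$\frac{1}{t + \left(-48171 + 48271\right)} = \frac{1}{3773 + \left(-48171 + 48271\right)} = \frac{1}{3773 + 100} = \frac{1}{3873}$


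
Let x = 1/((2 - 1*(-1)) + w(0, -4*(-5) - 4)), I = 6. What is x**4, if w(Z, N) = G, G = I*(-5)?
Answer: 1/531441 ≈ 1.8817e-6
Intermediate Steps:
G = -30 (G = 6*(-5) = -30)
w(Z, N) = -30
x = -1/27 (x = 1/((2 - 1*(-1)) - 30) = 1/((2 + 1) - 30) = 1/(3 - 30) = 1/(-27) = -1/27 ≈ -0.037037)
x**4 = (-1/27)**4 = 1/531441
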